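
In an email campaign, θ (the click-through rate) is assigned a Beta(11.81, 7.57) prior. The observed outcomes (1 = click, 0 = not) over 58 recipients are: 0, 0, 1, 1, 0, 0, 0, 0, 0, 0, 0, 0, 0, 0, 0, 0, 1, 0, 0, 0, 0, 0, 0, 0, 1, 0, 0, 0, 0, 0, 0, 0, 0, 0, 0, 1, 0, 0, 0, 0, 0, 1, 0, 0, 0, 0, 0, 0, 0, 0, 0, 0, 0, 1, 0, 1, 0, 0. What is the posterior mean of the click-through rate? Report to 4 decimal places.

The Beta prior is conjugate to a Binomial/Bernoulli likelihood; the update adds successes to α and failures to β.
Posterior: Beta(α+k, β+n−k) = Beta(11.81+8, 7.57+50) = Beta(19.81, 57.57).
Posterior mean = α/(α+β) = 19.81/77.38 = 0.2560.

0.2560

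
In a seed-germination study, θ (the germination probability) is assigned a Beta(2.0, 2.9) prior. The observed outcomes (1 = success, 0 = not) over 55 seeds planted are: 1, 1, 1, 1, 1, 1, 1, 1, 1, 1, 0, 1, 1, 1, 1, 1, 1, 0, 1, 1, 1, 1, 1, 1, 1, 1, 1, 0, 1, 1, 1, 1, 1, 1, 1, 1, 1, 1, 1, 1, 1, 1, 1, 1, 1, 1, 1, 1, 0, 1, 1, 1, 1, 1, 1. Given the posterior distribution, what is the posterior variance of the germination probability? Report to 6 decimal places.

0.001674

The Beta prior is conjugate to a Binomial/Bernoulli likelihood; the update adds successes to α and failures to β.
Posterior: Beta(α+k, β+n−k) = Beta(2.0+51, 2.9+4) = Beta(53.0, 6.9).
Var = αβ/((α+β)²(α+β+1)) = 53.0·6.9/(59.9²·60.9) = 0.001674.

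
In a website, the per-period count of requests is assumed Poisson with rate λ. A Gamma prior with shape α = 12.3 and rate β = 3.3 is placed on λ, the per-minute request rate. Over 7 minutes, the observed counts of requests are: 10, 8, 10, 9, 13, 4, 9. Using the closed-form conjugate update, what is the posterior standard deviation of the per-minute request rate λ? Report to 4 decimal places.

0.8425

With a Gamma(shape α, rate β) prior, the Poisson likelihood is conjugate: the posterior is Gamma(α + ΣXᵢ, β + n).
Sum of counts S = 63 over n = 7 minutes.
Posterior: Gamma(α+S, β+n) = Gamma(12.3+63, 3.3+7) = Gamma(75.3, 10.3).
SD = √α/β = √75.3/10.3 = 0.8425.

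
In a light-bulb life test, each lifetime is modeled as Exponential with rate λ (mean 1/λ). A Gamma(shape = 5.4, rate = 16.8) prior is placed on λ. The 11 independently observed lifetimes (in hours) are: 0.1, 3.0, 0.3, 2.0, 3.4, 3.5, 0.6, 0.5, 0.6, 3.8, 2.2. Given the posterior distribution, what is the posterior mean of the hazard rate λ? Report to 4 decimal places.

With a Gamma(shape α, rate β) prior on the exponential rate λ, the posterior after n observations with total T = Σxᵢ is Gamma(α+n, β+T).
Sum of observations T = 20.0 hours; n = 11.
Posterior: Gamma(5.4+11, 16.8+20.0) = Gamma(16.4, 36.8).
Posterior mean of λ = α/β = 16.4/36.8 = 0.4457.

0.4457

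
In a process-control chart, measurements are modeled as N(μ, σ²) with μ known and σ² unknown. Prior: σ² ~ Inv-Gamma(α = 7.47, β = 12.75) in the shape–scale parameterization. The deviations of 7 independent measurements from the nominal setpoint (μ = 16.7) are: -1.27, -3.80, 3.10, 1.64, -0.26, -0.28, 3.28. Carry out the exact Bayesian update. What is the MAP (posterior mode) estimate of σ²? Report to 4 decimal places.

2.7050

With known mean μ and an Inverse-Gamma(α, β) prior on σ², the Normal likelihood is conjugate: posterior is Inv-Gamma(α + n/2, β + Σ(xᵢ−μ)²/2).
Σ(xᵢ−μ)² = (-1.27)² + (-3.80)² + (3.10)² + (1.64)² + (-0.26)² + (-0.28)² + (3.28)² = 39.2569.
Posterior: Inv-Gamma(7.47 + 7/2, 12.75 + 39.2569/2) = Inv-Gamma(10.97, 32.37845).
Mode = β/(α+1) = 32.37845/11.97 = 2.7050.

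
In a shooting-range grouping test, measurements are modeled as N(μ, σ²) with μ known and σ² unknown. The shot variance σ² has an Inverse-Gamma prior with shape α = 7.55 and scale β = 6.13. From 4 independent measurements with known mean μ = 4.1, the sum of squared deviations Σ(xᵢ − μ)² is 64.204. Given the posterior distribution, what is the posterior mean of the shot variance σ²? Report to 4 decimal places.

With known mean μ and an Inverse-Gamma(α, β) prior on σ², the Normal likelihood is conjugate: posterior is Inv-Gamma(α + n/2, β + Σ(xᵢ−μ)²/2).
Posterior: Inv-Gamma(7.55 + 4/2, 6.13 + 64.204/2) = Inv-Gamma(9.55, 38.2320).
E[σ²|data] = β/(α−1) = 38.2320/8.55 = 4.4716.

4.4716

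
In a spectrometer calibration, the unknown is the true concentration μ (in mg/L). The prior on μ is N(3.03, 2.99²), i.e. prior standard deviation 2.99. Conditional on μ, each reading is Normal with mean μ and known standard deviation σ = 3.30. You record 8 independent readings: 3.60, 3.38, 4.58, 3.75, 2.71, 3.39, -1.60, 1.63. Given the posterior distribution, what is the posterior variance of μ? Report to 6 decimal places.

For Normal data with known variance σ², a Normal(μ₀, σ₀²) prior on μ is conjugate. Posterior precision = 1/σ₀² + n/σ²; posterior mean is the precision-weighted average of μ₀ and x̄.
σ₀² = 2.99² = 8.9401, σ² = 3.30² = 10.89; σ² + n·σ₀² = 10.89 + 8·8.9401 = 82.4108.
Posterior precision = 1/σ₀² + n/σ² = 1/8.9401 + 8/10.89 = (σ² + n·σ₀²)/(σ₀²σ²) = 82.4108/(8.9401·10.89); posterior variance σₙ² = σ₀²σ²/(σ² + n·σ₀²) = 8.9401·10.89/82.4108 = 1.181371.

1.181371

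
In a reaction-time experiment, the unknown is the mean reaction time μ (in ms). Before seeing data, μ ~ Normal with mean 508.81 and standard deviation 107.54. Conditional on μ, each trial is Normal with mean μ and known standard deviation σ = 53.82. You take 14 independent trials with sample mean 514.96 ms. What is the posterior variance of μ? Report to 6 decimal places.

For Normal data with known variance σ², a Normal(μ₀, σ₀²) prior on μ is conjugate. Posterior precision = 1/σ₀² + n/σ²; posterior mean is the precision-weighted average of μ₀ and x̄.
σ₀² = 107.54² = 11564.8516, σ² = 53.82² = 2896.5924; σ² + n·σ₀² = 2896.5924 + 14·11564.8516 = 164804.5148.
Posterior precision = 1/σ₀² + n/σ² = 1/11564.8516 + 14/2896.5924 = (σ² + n·σ₀²)/(σ₀²σ²) = 164804.5148/(11564.8516·2896.5924); posterior variance σₙ² = σ₀²σ²/(σ² + n·σ₀²) = 11564.8516·2896.5924/164804.5148 = 203.263007.

203.263007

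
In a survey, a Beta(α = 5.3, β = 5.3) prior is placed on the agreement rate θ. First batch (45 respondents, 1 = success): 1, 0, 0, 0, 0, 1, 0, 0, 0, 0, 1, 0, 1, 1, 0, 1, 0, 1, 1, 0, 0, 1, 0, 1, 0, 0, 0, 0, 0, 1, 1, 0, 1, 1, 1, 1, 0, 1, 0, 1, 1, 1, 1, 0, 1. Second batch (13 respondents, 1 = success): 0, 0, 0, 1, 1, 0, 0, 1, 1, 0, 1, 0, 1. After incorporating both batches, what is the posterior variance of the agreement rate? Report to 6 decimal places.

0.003589

The Beta prior is conjugate to a Binomial/Bernoulli likelihood; the update adds successes to α and failures to β.
After batch 1: Beta(5.3+22, 5.3+23) = Beta(27.3, 28.3).
After batch 2: Beta(27.3+6, 28.3+7) = Beta(33.3, 35.3).
Var = αβ/((α+β)²(α+β+1)) = 33.3·35.3/(68.6²·69.6) = 0.003589.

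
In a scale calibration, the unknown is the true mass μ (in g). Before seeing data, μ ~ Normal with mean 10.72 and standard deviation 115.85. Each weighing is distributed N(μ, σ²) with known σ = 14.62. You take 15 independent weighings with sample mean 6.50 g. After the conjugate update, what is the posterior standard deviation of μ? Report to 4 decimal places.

For Normal data with known variance σ², a Normal(μ₀, σ₀²) prior on μ is conjugate. Posterior precision = 1/σ₀² + n/σ²; posterior mean is the precision-weighted average of μ₀ and x̄.
σ₀² = 115.85² = 13421.2225, σ² = 14.62² = 213.7444; σ² + n·σ₀² = 213.7444 + 15·13421.2225 = 201532.0819.
Posterior precision = 1/σ₀² + n/σ² = 1/13421.2225 + 15/213.7444 = (σ² + n·σ₀²)/(σ₀²σ²) = 201532.0819/(13421.2225·213.7444); posterior variance σₙ² = σ₀²σ²/(σ² + n·σ₀²) = 13421.2225·213.7444/201532.0819 = 14.234514.
Posterior SD = √σₙ² = √(13421.2225·213.7444/201532.0819) = 3.7729.

3.7729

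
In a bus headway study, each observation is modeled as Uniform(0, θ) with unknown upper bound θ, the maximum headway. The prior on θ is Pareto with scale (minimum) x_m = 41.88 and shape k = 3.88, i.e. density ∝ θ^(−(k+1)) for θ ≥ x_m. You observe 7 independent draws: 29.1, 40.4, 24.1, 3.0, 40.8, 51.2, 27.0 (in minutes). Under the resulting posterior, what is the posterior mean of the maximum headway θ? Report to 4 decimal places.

A Pareto(scale x_m, shape k) prior on the upper bound θ of Uniform(0, θ) is conjugate: posterior is Pareto(max(x_m, max xᵢ), k + n).
Sample maximum = 51.2; prior scale x_m = 41.88 → posterior scale = max = 51.20.
Posterior shape = 3.88 + 7 = 10.88.
E[θ|data] = k·x_m/(k−1) = 10.88·51.20/9.88 = 56.3822.

56.3822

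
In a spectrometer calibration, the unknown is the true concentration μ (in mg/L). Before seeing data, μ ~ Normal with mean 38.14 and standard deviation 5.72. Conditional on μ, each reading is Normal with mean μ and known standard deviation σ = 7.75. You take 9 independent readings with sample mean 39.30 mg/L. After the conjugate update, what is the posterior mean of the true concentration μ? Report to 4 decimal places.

39.1035

For Normal data with known variance σ², a Normal(μ₀, σ₀²) prior on μ is conjugate. Posterior precision = 1/σ₀² + n/σ²; posterior mean is the precision-weighted average of μ₀ and x̄.
n·x̄ = 9·39.30 = 353.7.
σ₀² = 5.72² = 32.7184, σ² = 7.75² = 60.0625; σ² + n·σ₀² = 60.0625 + 9·32.7184 = 354.5281.
Posterior mean = (μ₀/σ₀² + n·x̄/σ²)/(1/σ₀² + n/σ²) = (σ²·μ₀ + σ₀²·n·x̄)/(σ² + n·σ₀²) = (60.0625·38.14 + 32.7184·353.7)/354.5281 = 13863.28183/354.5281 = 39.1035.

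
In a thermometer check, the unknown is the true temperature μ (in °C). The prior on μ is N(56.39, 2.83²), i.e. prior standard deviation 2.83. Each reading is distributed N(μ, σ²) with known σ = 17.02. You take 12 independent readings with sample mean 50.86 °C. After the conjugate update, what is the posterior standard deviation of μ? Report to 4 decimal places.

2.4523

For Normal data with known variance σ², a Normal(μ₀, σ₀²) prior on μ is conjugate. Posterior precision = 1/σ₀² + n/σ²; posterior mean is the precision-weighted average of μ₀ and x̄.
σ₀² = 2.83² = 8.0089, σ² = 17.02² = 289.6804; σ² + n·σ₀² = 289.6804 + 12·8.0089 = 385.7872.
Posterior precision = 1/σ₀² + n/σ² = 1/8.0089 + 12/289.6804 = (σ² + n·σ₀²)/(σ₀²σ²) = 385.7872/(8.0089·289.6804); posterior variance σₙ² = σ₀²σ²/(σ² + n·σ₀²) = 8.0089·289.6804/385.7872 = 6.013733.
Posterior SD = √σₙ² = √(8.0089·289.6804/385.7872) = 2.4523.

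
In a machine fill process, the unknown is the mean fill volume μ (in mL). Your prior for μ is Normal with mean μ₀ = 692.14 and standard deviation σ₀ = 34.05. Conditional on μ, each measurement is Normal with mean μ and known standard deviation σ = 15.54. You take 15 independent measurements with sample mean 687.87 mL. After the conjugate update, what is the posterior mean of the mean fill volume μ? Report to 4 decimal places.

687.9285

For Normal data with known variance σ², a Normal(μ₀, σ₀²) prior on μ is conjugate. Posterior precision = 1/σ₀² + n/σ²; posterior mean is the precision-weighted average of μ₀ and x̄.
n·x̄ = 15·687.87 = 10318.05.
σ₀² = 34.05² = 1159.4025, σ² = 15.54² = 241.4916; σ² + n·σ₀² = 241.4916 + 15·1159.4025 = 17632.5291.
Posterior mean = (μ₀/σ₀² + n·x̄/σ²)/(1/σ₀² + n/σ²) = (σ²·μ₀ + σ₀²·n·x̄)/(σ² + n·σ₀²) = (241.4916·692.14 + 1159.4025·10318.05)/17632.5291 = 12129918.961149/17632.5291 = 687.9285.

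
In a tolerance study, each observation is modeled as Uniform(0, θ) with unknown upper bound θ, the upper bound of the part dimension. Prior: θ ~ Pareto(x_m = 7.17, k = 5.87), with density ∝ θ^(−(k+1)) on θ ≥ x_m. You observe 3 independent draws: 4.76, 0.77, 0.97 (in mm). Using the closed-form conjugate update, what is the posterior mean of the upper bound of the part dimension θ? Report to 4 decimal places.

8.0811

A Pareto(scale x_m, shape k) prior on the upper bound θ of Uniform(0, θ) is conjugate: posterior is Pareto(max(x_m, max xᵢ), k + n).
Sample maximum = 4.76; prior scale x_m = 7.17 → posterior scale = max = 7.17.
Posterior shape = 5.87 + 3 = 8.87.
E[θ|data] = k·x_m/(k−1) = 8.87·7.17/7.87 = 8.0811.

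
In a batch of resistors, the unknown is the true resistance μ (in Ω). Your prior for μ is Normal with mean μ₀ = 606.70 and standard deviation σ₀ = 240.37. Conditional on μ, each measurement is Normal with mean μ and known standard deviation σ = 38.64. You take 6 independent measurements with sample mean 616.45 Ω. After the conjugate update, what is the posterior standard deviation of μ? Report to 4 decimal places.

15.7409

For Normal data with known variance σ², a Normal(μ₀, σ₀²) prior on μ is conjugate. Posterior precision = 1/σ₀² + n/σ²; posterior mean is the precision-weighted average of μ₀ and x̄.
σ₀² = 240.37² = 57777.7369, σ² = 38.64² = 1493.0496; σ² + n·σ₀² = 1493.0496 + 6·57777.7369 = 348159.471.
Posterior precision = 1/σ₀² + n/σ² = 1/57777.7369 + 6/1493.0496 = (σ² + n·σ₀²)/(σ₀²σ²) = 348159.471/(57777.7369·1493.0496); posterior variance σₙ² = σ₀²σ²/(σ² + n·σ₀²) = 57777.7369·1493.0496/348159.471 = 247.774466.
Posterior SD = √σₙ² = √(57777.7369·1493.0496/348159.471) = 15.7409.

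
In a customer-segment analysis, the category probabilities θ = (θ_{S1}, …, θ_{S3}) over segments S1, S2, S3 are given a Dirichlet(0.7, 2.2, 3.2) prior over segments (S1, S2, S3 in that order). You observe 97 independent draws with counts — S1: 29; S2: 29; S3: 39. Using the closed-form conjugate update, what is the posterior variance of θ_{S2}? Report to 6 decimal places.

0.002027

The Dirichlet prior is conjugate to the Multinomial likelihood: each posterior αⱼ = prior αⱼ + observed count nⱼ.
Posterior concentration: (29.7, 31.2, 42.2), total = 103.1.
Var[θ_j] = α_j(Σα−α_j)/((Σα)²(Σα+1)) = 31.2·71.9/(103.1²·104.1) = 0.002027.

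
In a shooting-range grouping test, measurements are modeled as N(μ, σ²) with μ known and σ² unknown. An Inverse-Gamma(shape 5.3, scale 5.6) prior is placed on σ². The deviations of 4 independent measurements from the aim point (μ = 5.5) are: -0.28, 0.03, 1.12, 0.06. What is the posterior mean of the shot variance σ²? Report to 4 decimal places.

With known mean μ and an Inverse-Gamma(α, β) prior on σ², the Normal likelihood is conjugate: posterior is Inv-Gamma(α + n/2, β + Σ(xᵢ−μ)²/2).
Σ(xᵢ−μ)² = (-0.28)² + (0.03)² + (1.12)² + (0.06)² = 1.3373.
Posterior: Inv-Gamma(5.3 + 4/2, 5.6 + 1.3373/2) = Inv-Gamma(7.30, 6.26865).
E[σ²|data] = β/(α−1) = 6.26865/6.30 = 0.9950.

0.9950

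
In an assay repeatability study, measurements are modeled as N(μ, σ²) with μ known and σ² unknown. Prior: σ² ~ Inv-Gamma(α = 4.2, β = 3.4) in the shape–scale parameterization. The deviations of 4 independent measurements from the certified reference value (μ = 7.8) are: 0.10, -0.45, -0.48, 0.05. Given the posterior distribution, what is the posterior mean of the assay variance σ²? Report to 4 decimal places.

With known mean μ and an Inverse-Gamma(α, β) prior on σ², the Normal likelihood is conjugate: posterior is Inv-Gamma(α + n/2, β + Σ(xᵢ−μ)²/2).
Σ(xᵢ−μ)² = (0.10)² + (-0.45)² + (-0.48)² + (0.05)² = 0.4454.
Posterior: Inv-Gamma(4.2 + 4/2, 3.4 + 0.4454/2) = Inv-Gamma(6.20, 3.62270).
E[σ²|data] = β/(α−1) = 3.62270/5.20 = 0.6967.

0.6967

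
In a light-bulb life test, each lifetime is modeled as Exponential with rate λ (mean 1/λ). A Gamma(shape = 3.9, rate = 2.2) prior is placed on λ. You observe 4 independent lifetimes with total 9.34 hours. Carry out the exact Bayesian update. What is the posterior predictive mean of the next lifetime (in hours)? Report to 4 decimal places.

With a Gamma(shape α, rate β) prior on the exponential rate λ, the posterior after n observations with total T = Σxᵢ is Gamma(α+n, β+T).
Posterior: Gamma(3.9+4, 2.2+9.34) = Gamma(7.9, 11.54).
The predictive distribution for the next observation is Lomax; its mean is β/(α−1) = 11.54/6.9 = 1.6725.

1.6725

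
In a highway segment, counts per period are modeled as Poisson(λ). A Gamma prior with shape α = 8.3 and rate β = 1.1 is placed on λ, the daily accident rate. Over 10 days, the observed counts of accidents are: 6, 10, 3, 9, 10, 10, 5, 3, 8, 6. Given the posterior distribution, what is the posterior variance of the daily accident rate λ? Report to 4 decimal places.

0.6355

With a Gamma(shape α, rate β) prior, the Poisson likelihood is conjugate: the posterior is Gamma(α + ΣXᵢ, β + n).
Sum of counts S = 70 over n = 10 days.
Posterior: Gamma(α+S, β+n) = Gamma(8.3+70, 1.1+10) = Gamma(78.3, 11.1).
Var = α/β² = 78.3/11.1² = 0.6355.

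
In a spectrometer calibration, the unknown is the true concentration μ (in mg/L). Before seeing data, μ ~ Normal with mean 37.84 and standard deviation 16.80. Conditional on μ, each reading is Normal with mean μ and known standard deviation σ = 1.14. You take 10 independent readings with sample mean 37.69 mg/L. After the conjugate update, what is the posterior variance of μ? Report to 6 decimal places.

0.129900

For Normal data with known variance σ², a Normal(μ₀, σ₀²) prior on μ is conjugate. Posterior precision = 1/σ₀² + n/σ²; posterior mean is the precision-weighted average of μ₀ and x̄.
σ₀² = 16.80² = 282.24, σ² = 1.14² = 1.2996; σ² + n·σ₀² = 1.2996 + 10·282.24 = 2823.6996.
Posterior precision = 1/σ₀² + n/σ² = 1/282.24 + 10/1.2996 = (σ² + n·σ₀²)/(σ₀²σ²) = 2823.6996/(282.24·1.2996); posterior variance σₙ² = σ₀²σ²/(σ² + n·σ₀²) = 282.24·1.2996/2823.6996 = 0.129900.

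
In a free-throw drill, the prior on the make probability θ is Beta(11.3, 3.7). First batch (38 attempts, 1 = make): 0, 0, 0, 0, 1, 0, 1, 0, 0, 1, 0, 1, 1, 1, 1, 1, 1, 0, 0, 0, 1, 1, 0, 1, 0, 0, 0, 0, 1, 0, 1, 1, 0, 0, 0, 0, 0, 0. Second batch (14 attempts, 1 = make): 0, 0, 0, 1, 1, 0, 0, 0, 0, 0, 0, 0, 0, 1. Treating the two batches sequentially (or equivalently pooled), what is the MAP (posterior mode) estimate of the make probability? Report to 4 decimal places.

0.4354

The Beta prior is conjugate to a Binomial/Bernoulli likelihood; the update adds successes to α and failures to β.
After batch 1: Beta(11.3+15, 3.7+23) = Beta(26.3, 26.7).
After batch 2: Beta(26.3+3, 26.7+11) = Beta(29.3, 37.7).
Mode of Beta(a,b) for a,b>1 is (a−1)/(a+b−2) = 28.3/65.0 = 0.4354.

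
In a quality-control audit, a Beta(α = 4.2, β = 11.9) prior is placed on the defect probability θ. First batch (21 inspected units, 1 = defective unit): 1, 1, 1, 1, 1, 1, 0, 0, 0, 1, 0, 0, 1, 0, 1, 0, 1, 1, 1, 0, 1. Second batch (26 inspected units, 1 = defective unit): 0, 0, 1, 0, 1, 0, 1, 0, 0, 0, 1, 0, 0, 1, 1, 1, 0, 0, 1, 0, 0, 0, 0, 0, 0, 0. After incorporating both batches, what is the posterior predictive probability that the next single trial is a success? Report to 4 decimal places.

0.3994

The Beta prior is conjugate to a Binomial/Bernoulli likelihood; the update adds successes to α and failures to β.
After batch 1: Beta(4.2+13, 11.9+8) = Beta(17.2, 19.9).
After batch 2: Beta(17.2+8, 19.9+18) = Beta(25.2, 37.9).
For a single future Bernoulli trial, P(success | data) = α/(α+β) = 0.3994.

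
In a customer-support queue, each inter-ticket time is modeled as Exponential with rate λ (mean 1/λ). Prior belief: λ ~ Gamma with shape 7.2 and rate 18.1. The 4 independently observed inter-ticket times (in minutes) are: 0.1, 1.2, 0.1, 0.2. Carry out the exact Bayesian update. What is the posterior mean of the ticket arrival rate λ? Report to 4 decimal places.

With a Gamma(shape α, rate β) prior on the exponential rate λ, the posterior after n observations with total T = Σxᵢ is Gamma(α+n, β+T).
Sum of observations T = 1.6 minutes; n = 4.
Posterior: Gamma(7.2+4, 18.1+1.6) = Gamma(11.2, 19.7).
Posterior mean of λ = α/β = 11.2/19.7 = 0.5685.

0.5685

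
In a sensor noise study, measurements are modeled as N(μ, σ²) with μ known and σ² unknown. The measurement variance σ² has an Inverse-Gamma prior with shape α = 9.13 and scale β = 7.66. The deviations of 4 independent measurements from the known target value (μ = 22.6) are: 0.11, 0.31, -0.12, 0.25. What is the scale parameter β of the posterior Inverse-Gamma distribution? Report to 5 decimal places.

With known mean μ and an Inverse-Gamma(α, β) prior on σ², the Normal likelihood is conjugate: posterior is Inv-Gamma(α + n/2, β + Σ(xᵢ−μ)²/2).
Σ(xᵢ−μ)² = (0.11)² + (0.31)² + (-0.12)² + (0.25)² = 0.1851.
Posterior: Inv-Gamma(9.13 + 4/2, 7.66 + 0.1851/2) = Inv-Gamma(11.13, 7.75255).
Posterior β = 7.75255.

7.75255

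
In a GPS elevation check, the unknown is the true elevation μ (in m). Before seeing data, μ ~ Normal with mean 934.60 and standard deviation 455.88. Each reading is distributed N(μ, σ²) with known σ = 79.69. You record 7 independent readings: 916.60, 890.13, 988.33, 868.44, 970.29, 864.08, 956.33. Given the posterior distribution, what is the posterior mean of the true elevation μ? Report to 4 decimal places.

For Normal data with known variance σ², a Normal(μ₀, σ₀²) prior on μ is conjugate. Posterior precision = 1/σ₀² + n/σ²; posterior mean is the precision-weighted average of μ₀ and x̄.
Σxᵢ = 916.60 + 890.13 + 988.33 + 868.44 + 970.29 + 864.08 + 956.33 = 6454.2, so n·x̄ = 6454.2.
σ₀² = 455.88² = 207826.5744, σ² = 79.69² = 6350.4961; σ² + n·σ₀² = 6350.4961 + 7·207826.5744 = 1461136.5169.
Posterior mean = (μ₀/σ₀² + n·x̄/σ²)/(1/σ₀² + n/σ²) = (σ²·μ₀ + σ₀²·n·x̄)/(σ² + n·σ₀²) = (6350.4961·934.60 + 207826.5744·6454.2)/1461136.5169 = 1347289450.14754/1461136.5169 = 922.0832.

922.0832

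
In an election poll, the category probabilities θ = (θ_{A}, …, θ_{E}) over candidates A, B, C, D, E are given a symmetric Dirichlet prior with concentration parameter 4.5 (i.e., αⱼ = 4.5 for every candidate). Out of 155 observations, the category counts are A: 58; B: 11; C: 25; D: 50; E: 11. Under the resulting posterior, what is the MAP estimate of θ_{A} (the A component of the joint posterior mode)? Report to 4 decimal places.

The Dirichlet prior is conjugate to the Multinomial likelihood: each posterior αⱼ = prior αⱼ + observed count nⱼ.
Posterior concentration: (62.5, 15.5, 29.5, 54.5, 15.5), total = 177.5.
Joint mode component: (α_{A}−1)/(Σα−K) = 61.5/172.5 = 0.3565.

0.3565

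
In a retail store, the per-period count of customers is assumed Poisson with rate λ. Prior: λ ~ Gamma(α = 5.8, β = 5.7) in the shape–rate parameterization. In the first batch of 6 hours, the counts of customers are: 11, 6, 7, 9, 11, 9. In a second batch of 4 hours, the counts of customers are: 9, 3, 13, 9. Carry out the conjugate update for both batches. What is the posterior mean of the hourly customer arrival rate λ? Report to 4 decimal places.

5.9108

With a Gamma(shape α, rate β) prior, the Poisson likelihood is conjugate: the posterior is Gamma(α + ΣXᵢ, β + n).
Batch 1: sum of counts S = 53 over n = 6 hours.
After batch 1: Gamma(α+S, β+n) = Gamma(5.8+53, 5.7+6) = Gamma(58.8, 11.7).
Batch 2: sum of counts S = 34 over n = 4 hours.
After batch 2: Gamma(α+S, β+n) = Gamma(58.8+34, 11.7+4) = Gamma(92.8, 15.7).
Posterior mean = α/β = 92.8/15.7 = 5.9108.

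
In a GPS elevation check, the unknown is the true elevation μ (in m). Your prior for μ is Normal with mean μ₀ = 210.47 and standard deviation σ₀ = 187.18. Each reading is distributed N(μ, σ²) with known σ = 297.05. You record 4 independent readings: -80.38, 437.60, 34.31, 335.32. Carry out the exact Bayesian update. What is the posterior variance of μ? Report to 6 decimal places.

For Normal data with known variance σ², a Normal(μ₀, σ₀²) prior on μ is conjugate. Posterior precision = 1/σ₀² + n/σ²; posterior mean is the precision-weighted average of μ₀ and x̄.
σ₀² = 187.18² = 35036.3524, σ² = 297.05² = 88238.7025; σ² + n·σ₀² = 88238.7025 + 4·35036.3524 = 228384.1121.
Posterior precision = 1/σ₀² + n/σ² = 1/35036.3524 + 4/88238.7025 = (σ² + n·σ₀²)/(σ₀²σ²) = 228384.1121/(35036.3524·88238.7025); posterior variance σₙ² = σ₀²σ²/(σ² + n·σ₀²) = 35036.3524·88238.7025/228384.1121 = 13536.678395.

13536.678395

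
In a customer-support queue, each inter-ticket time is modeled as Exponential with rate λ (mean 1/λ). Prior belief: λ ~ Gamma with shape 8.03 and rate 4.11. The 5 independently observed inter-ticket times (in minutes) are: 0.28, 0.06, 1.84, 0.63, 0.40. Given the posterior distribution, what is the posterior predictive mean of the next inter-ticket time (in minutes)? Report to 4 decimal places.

0.6085

With a Gamma(shape α, rate β) prior on the exponential rate λ, the posterior after n observations with total T = Σxᵢ is Gamma(α+n, β+T).
Sum of observations T = 3.21 minutes; n = 5.
Posterior: Gamma(8.03+5, 4.11+3.21) = Gamma(13.03, 7.32).
The predictive distribution for the next observation is Lomax; its mean is β/(α−1) = 7.32/12.03 = 0.6085.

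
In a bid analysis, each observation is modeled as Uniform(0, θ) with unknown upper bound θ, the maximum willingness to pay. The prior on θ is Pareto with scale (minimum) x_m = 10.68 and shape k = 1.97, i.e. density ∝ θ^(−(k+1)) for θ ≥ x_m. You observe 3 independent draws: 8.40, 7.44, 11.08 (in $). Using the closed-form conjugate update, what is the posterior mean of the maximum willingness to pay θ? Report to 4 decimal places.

13.8709

A Pareto(scale x_m, shape k) prior on the upper bound θ of Uniform(0, θ) is conjugate: posterior is Pareto(max(x_m, max xᵢ), k + n).
Sample maximum = 11.08; prior scale x_m = 10.68 → posterior scale = max = 11.08.
Posterior shape = 1.97 + 3 = 4.97.
E[θ|data] = k·x_m/(k−1) = 4.97·11.08/3.97 = 13.8709.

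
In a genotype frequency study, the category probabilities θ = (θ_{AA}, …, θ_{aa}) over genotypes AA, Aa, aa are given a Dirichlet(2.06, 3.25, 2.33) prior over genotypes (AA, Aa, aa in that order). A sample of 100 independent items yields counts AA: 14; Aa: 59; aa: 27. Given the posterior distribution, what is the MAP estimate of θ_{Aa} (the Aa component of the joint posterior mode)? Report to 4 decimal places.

The Dirichlet prior is conjugate to the Multinomial likelihood: each posterior αⱼ = prior αⱼ + observed count nⱼ.
Posterior concentration: (16.06, 62.25, 29.33), total = 107.64.
Joint mode component: (α_{Aa}−1)/(Σα−K) = 61.25/104.64 = 0.5853.

0.5853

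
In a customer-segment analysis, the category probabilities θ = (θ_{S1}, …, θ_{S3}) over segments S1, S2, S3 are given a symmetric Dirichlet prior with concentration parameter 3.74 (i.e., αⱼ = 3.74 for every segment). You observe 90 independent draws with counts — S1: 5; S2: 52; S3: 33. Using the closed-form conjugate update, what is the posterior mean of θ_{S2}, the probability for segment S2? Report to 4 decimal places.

The Dirichlet prior is conjugate to the Multinomial likelihood: each posterior αⱼ = prior αⱼ + observed count nⱼ.
Posterior concentration: (8.74, 55.74, 36.74), total = 101.22.
E[θ_{S2}|data] = α_{S2}/Σα = 55.74/101.22 = 0.5507.

0.5507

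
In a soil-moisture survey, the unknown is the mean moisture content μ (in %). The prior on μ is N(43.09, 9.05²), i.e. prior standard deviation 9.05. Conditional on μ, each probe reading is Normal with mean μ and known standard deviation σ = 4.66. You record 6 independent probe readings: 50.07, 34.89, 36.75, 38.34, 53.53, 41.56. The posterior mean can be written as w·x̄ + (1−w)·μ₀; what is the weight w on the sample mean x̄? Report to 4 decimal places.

For Normal data with known variance σ², a Normal(μ₀, σ₀²) prior on μ is conjugate. Posterior precision = 1/σ₀² + n/σ²; posterior mean is the precision-weighted average of μ₀ and x̄.
σ₀² = 9.05² = 81.9025, σ² = 4.66² = 21.7156. Prior precision 1/σ₀² = 1/81.9025; data precision n/σ² = 6/21.7156.
w = (n/σ²)/(1/σ₀² + n/σ²) = n·σ₀²/(σ² + n·σ₀²) = 6·81.9025/(21.7156 + 6·81.9025) = 491.415/513.1306 = 0.9577.

0.9577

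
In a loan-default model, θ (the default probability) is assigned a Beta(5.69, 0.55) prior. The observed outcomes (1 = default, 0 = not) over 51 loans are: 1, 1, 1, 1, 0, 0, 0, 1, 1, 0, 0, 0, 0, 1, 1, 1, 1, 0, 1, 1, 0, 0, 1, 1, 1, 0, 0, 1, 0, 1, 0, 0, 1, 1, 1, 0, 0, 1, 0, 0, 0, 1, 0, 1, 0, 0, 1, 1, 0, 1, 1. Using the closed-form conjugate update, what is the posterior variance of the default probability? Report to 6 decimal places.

0.004206

The Beta prior is conjugate to a Binomial/Bernoulli likelihood; the update adds successes to α and failures to β.
Posterior: Beta(α+k, β+n−k) = Beta(5.69+27, 0.55+24) = Beta(32.69, 24.55).
Var = αβ/((α+β)²(α+β+1)) = 32.69·24.55/(57.24²·58.24) = 0.004206.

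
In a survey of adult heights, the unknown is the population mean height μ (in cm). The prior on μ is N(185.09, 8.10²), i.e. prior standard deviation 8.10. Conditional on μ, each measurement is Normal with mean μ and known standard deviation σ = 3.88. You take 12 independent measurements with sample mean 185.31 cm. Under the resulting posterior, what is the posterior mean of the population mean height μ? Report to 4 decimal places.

For Normal data with known variance σ², a Normal(μ₀, σ₀²) prior on μ is conjugate. Posterior precision = 1/σ₀² + n/σ²; posterior mean is the precision-weighted average of μ₀ and x̄.
n·x̄ = 12·185.31 = 2223.72.
σ₀² = 8.10² = 65.61, σ² = 3.88² = 15.0544; σ² + n·σ₀² = 15.0544 + 12·65.61 = 802.3744.
Posterior mean = (μ₀/σ₀² + n·x̄/σ²)/(1/σ₀² + n/σ²) = (σ²·μ₀ + σ₀²·n·x̄)/(σ² + n·σ₀²) = (15.0544·185.09 + 65.61·2223.72)/802.3744 = 148684.688096/802.3744 = 185.3059.

185.3059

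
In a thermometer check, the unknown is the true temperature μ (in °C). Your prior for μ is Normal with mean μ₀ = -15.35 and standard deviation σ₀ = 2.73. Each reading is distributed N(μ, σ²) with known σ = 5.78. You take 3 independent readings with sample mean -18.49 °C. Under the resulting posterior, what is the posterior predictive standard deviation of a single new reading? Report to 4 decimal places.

6.1541

For Normal data with known variance σ², a Normal(μ₀, σ₀²) prior on μ is conjugate. Posterior precision = 1/σ₀² + n/σ²; posterior mean is the precision-weighted average of μ₀ and x̄.
σ₀² = 2.73² = 7.4529, σ² = 5.78² = 33.4084; σ² + n·σ₀² = 33.4084 + 3·7.4529 = 55.7671.
Posterior precision = 1/σ₀² + n/σ² = 1/7.4529 + 3/33.4084 = (σ² + n·σ₀²)/(σ₀²σ²) = 55.7671/(7.4529·33.4084); posterior variance σₙ² = σ₀²σ²/(σ² + n·σ₀²) = 7.4529·33.4084/55.7671 = 4.464809.
Predictive variance for one new observation = σₙ² + σ² = 7.4529·33.4084/55.7671 + 33.4084 = σ²·(σ₀² + 55.7671)/55.7671 = 33.4084·63.22/55.7671 = 37.873209; SD = √(33.4084·63.22/55.7671) = 6.1541.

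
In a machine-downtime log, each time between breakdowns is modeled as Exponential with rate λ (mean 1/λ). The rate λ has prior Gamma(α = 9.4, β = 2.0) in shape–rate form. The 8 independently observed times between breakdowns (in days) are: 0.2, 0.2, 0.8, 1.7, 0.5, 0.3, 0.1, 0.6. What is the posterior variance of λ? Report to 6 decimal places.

With a Gamma(shape α, rate β) prior on the exponential rate λ, the posterior after n observations with total T = Σxᵢ is Gamma(α+n, β+T).
Sum of observations T = 4.4 days; n = 8.
Posterior: Gamma(9.4+8, 2.0+4.4) = Gamma(17.4, 6.4).
Var = α/β² = 0.424805.

0.424805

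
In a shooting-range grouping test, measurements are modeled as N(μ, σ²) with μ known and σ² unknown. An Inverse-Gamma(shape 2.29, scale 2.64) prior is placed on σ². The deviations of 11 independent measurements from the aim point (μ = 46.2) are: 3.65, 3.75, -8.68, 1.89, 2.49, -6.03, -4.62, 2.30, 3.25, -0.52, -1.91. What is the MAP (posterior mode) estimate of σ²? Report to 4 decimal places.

11.1067

With known mean μ and an Inverse-Gamma(α, β) prior on σ², the Normal likelihood is conjugate: posterior is Inv-Gamma(α + n/2, β + Σ(xᵢ−μ)²/2).
Σ(xᵢ−μ)² = (3.65)² + (3.75)² + (-8.68)² + (1.89)² + (2.49)² + (-6.03)² + (-4.62)² + (2.30)² + (3.25)² + (-0.52)² + (-1.91)² = 189.9759.
Posterior: Inv-Gamma(2.29 + 11/2, 2.64 + 189.9759/2) = Inv-Gamma(7.79, 97.62795).
Mode = β/(α+1) = 97.62795/8.79 = 11.1067.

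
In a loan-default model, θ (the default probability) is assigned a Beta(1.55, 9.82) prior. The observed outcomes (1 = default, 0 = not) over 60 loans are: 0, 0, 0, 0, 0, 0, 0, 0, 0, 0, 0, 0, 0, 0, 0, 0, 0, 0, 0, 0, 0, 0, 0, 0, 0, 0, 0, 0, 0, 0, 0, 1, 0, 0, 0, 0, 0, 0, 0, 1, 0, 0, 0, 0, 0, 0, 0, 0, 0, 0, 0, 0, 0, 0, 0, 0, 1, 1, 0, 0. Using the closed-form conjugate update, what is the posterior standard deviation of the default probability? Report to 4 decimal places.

The Beta prior is conjugate to a Binomial/Bernoulli likelihood; the update adds successes to α and failures to β.
Posterior: Beta(α+k, β+n−k) = Beta(1.55+4, 9.82+56) = Beta(5.55, 65.82).
Var = αβ/((α+β)²(α+β+1)) = 5.55·65.82/(71.37²·72.37) = 0.00099097; SD = √0.00099097 = 0.0315.

0.0315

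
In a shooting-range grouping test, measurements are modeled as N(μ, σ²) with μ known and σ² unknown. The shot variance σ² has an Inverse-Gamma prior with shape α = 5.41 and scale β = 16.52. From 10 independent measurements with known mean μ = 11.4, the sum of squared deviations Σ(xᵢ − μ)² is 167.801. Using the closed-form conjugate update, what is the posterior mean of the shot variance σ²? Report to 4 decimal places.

10.6717

With known mean μ and an Inverse-Gamma(α, β) prior on σ², the Normal likelihood is conjugate: posterior is Inv-Gamma(α + n/2, β + Σ(xᵢ−μ)²/2).
Posterior: Inv-Gamma(5.41 + 10/2, 16.52 + 167.801/2) = Inv-Gamma(10.41, 100.4205).
E[σ²|data] = β/(α−1) = 100.4205/9.41 = 10.6717.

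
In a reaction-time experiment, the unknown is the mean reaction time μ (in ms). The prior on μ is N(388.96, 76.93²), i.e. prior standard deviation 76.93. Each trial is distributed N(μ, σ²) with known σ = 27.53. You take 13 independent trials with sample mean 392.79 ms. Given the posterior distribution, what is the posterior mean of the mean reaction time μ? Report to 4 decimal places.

For Normal data with known variance σ², a Normal(μ₀, σ₀²) prior on μ is conjugate. Posterior precision = 1/σ₀² + n/σ²; posterior mean is the precision-weighted average of μ₀ and x̄.
n·x̄ = 13·392.79 = 5106.27.
σ₀² = 76.93² = 5918.2249, σ² = 27.53² = 757.9009; σ² + n·σ₀² = 757.9009 + 13·5918.2249 = 77694.8246.
Posterior mean = (μ₀/σ₀² + n·x̄/σ²)/(1/σ₀² + n/σ²) = (σ²·μ₀ + σ₀²·n·x̄)/(σ² + n·σ₀²) = (757.9009·388.96 + 5918.2249·5106.27)/77694.8246 = 30514847.394187/77694.8246 = 392.7526.

392.7526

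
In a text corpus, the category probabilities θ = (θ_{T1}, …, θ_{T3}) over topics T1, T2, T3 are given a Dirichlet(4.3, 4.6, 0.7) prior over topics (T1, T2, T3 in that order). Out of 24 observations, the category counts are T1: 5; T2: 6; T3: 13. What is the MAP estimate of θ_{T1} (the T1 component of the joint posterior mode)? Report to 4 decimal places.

The Dirichlet prior is conjugate to the Multinomial likelihood: each posterior αⱼ = prior αⱼ + observed count nⱼ.
Posterior concentration: (9.3, 10.6, 13.7), total = 33.6.
Joint mode component: (α_{T1}−1)/(Σα−K) = 8.3/30.6 = 0.2712.

0.2712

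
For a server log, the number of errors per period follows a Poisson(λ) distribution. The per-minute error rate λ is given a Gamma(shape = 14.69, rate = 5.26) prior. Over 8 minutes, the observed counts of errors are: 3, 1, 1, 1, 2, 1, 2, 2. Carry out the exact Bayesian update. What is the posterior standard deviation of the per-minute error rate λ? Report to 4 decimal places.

0.3968

With a Gamma(shape α, rate β) prior, the Poisson likelihood is conjugate: the posterior is Gamma(α + ΣXᵢ, β + n).
Sum of counts S = 13 over n = 8 minutes.
Posterior: Gamma(α+S, β+n) = Gamma(14.69+13, 5.26+8) = Gamma(27.69, 13.26).
SD = √α/β = √27.69/13.26 = 0.3968.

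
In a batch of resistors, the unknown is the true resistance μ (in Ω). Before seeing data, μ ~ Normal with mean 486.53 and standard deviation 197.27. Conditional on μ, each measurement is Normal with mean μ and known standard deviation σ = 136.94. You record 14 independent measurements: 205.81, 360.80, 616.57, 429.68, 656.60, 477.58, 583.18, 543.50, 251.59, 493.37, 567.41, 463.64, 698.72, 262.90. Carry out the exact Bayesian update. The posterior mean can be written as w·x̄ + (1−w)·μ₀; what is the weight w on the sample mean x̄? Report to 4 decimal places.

0.9667

For Normal data with known variance σ², a Normal(μ₀, σ₀²) prior on μ is conjugate. Posterior precision = 1/σ₀² + n/σ²; posterior mean is the precision-weighted average of μ₀ and x̄.
σ₀² = 197.27² = 38915.4529, σ² = 136.94² = 18752.5636. Prior precision 1/σ₀² = 1/38915.4529; data precision n/σ² = 14/18752.5636.
w = (n/σ²)/(1/σ₀² + n/σ²) = n·σ₀²/(σ² + n·σ₀²) = 14·38915.4529/(18752.5636 + 14·38915.4529) = 544816.3406/563568.9042 = 0.9667.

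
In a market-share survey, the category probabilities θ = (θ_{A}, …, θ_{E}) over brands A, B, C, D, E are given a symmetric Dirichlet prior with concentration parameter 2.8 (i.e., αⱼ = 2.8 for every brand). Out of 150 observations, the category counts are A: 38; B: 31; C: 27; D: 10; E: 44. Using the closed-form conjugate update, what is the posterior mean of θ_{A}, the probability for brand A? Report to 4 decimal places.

The Dirichlet prior is conjugate to the Multinomial likelihood: each posterior αⱼ = prior αⱼ + observed count nⱼ.
Posterior concentration: (40.8, 33.8, 29.8, 12.8, 46.8), total = 164.0.
E[θ_{A}|data] = α_{A}/Σα = 40.8/164.0 = 0.2488.

0.2488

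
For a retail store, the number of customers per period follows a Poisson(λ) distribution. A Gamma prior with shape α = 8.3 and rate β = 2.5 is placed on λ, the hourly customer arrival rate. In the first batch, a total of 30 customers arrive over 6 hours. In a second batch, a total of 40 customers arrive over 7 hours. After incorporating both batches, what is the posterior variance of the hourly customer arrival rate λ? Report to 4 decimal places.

0.3259

With a Gamma(shape α, rate β) prior, the Poisson likelihood is conjugate: the posterior is Gamma(α + ΣXᵢ, β + n).
After batch 1: Gamma(α+S, β+n) = Gamma(8.3+30, 2.5+6) = Gamma(38.3, 8.5).
After batch 2: Gamma(α+S, β+n) = Gamma(38.3+40, 8.5+7) = Gamma(78.3, 15.5).
Var = α/β² = 78.3/15.5² = 0.3259.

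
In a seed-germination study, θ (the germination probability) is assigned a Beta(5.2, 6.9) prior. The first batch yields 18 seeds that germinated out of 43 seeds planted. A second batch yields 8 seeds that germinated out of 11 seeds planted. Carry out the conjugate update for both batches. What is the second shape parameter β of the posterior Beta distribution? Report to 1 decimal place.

The Beta prior is conjugate to a Binomial/Bernoulli likelihood; the update adds successes to α and failures to β.
After batch 1: Beta(5.2+18, 6.9+25) = Beta(23.2, 31.9).
After batch 2: Beta(23.2+8, 31.9+3) = Beta(31.2, 34.9).
Posterior β = 34.9.

34.9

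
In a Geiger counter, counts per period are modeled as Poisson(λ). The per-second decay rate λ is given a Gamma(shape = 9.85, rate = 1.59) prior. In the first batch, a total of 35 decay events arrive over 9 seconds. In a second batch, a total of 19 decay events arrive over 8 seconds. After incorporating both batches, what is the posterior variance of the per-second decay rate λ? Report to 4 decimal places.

0.1848

With a Gamma(shape α, rate β) prior, the Poisson likelihood is conjugate: the posterior is Gamma(α + ΣXᵢ, β + n).
After batch 1: Gamma(α+S, β+n) = Gamma(9.85+35, 1.59+9) = Gamma(44.85, 10.59).
After batch 2: Gamma(α+S, β+n) = Gamma(44.85+19, 10.59+8) = Gamma(63.85, 18.59).
Var = α/β² = 63.85/18.59² = 0.1848.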